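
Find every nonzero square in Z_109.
QRs mod 109: {1, 3, 4, 5, 7, 9, 12, 15, 16, 20, 21, 22, 25, 26, 27, 28, 29, 31, 34, 35, 36, 38, 43, 45, 46, 48, 49, 60, 61, 63, 64, 66, 71, 73, 74, 75, 78, 80, 81, 82, 83, 84, 87, 88, 89, 93, 94, 97, 100, 102, 104, 105, 106, 108}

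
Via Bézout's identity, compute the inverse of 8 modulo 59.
Extended GCD: 8(-22) + 59(3) = 1. So 8^(-1) ≡ 37 ≡ 37 (mod 59). Verify: 8 × 37 = 296 ≡ 1 (mod 59)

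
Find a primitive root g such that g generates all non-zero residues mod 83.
p - 1 = 82 has prime divisors 2, 41. h is a primitive root mod 83 iff h^(82/q) ≢ 1 (mod 83) for each such q.
h = 2: 2^41 ≡ 82, 2^2 ≡ 4 (mod 83); none is 1, so 2 has order 82 and is a primitive root.
The smallest primitive root mod 83 is g = 2.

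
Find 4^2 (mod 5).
2 = 2 (binary 10). Repeated squaring mod 5: 4^1 ≡ 4; 4^2 ≡ 4² = 16 ≡ 1. So 4^2 ≡ 1 (mod 5).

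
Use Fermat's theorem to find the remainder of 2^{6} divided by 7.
1

By Fermat's Little Theorem, a^(p-1) ≡ 1 (mod p) for prime p and gcd(a, p) = 1
Here p = 7, so 2^6 ≡ 1 (mod 7)
We can reduce the exponent: 6 mod 6 = 0
So 2^6 ≡ 2^0 (mod 7)
Computing: 2^0 mod 7 = 1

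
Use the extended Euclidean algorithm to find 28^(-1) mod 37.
Extended GCD: 28(4) + 37(-3) = 1. So 28^(-1) ≡ 4 ≡ 4 (mod 37). Verify: 28 × 4 = 112 ≡ 1 (mod 37)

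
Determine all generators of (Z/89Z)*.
Primitive roots mod 89: {3, 6, 7, 13, 14, 15, 19, 23, 24, 26, 27, 28, 29, 30, 31, 33, 35, 38, 41, 43, 46, 48, 51, 54, 56, 58, 59, 60, 61, 62, 63, 65, 66, 70, 74, 75, 76, 82, 83, 86}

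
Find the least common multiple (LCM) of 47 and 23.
1081

First find GCD(47, 23) using the Euclidean algorithm:
47 = 2 × 23 + 1
23 = 23 × 1 + 0
GCD(47, 23) = 1

LCM formula: LCM(a, b) = (a × b) / GCD(a, b)
LCM(47, 23) = (47 × 23) / 1
LCM(47, 23) = 1081 / 1
LCM(47, 23) = 1081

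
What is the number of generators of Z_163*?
Number of primitive roots mod 163 = φ(162) = 54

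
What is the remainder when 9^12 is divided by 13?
Using Fermat: 9^{12} ≡ 1 (mod 13). 12 ≡ 0 (mod 12). So 9^{12} ≡ 9^{0} ≡ 1 (mod 13)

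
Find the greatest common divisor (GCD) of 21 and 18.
3

Using the Euclidean algorithm:
21 = 1 × 18 + 3
18 = 6 × 3 + 0

GCD(21, 18) = 3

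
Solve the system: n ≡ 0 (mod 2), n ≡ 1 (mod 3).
M = 2 × 3 = 6. M₁ = 3, y₁ ≡ 1 (mod 2). M₂ = 2, y₂ ≡ 2 (mod 3). n = 0×3×1 + 1×2×2 ≡ 4 (mod 6)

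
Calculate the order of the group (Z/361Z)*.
342

Prime factorization: 361 = 19^2
Using the formula φ(n) = n × Π(1 - 1/p) for each prime factor p:
φ(361) = 361 × (1 - 1/19)
φ(361) = 342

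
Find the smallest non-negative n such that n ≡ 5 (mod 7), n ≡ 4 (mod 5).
19

Using the Chinese Remainder Theorem:
M = product of moduli = 35
For equation 1: M_1 = 5, 5 ≡ 5 (mod 7), inverse of 5 mod 7 is 3 (check: 5 × 3 = 15 ≡ 1 (mod 7))
For equation 2: M_2 = 7, 7 ≡ 2 (mod 5), inverse of 7 mod 5 is 3 (check: 2 × 3 = 6 ≡ 1 (mod 5))
Combine: n ≡ Σ r_i×M_i×(M_i⁻¹ mod m_i) = 5×5×3 + 4×7×3 = 75 + 84 = 159
159 mod 35 = 19
n ≡ 19 (mod 35)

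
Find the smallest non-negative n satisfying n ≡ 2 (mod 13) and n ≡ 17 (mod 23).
M = 13 × 23 = 299. M₁ = 23, y₁ ≡ 4 (mod 13). M₂ = 13, y₂ ≡ 16 (mod 23). n = 2×23×4 + 17×13×16 ≡ 132 (mod 299)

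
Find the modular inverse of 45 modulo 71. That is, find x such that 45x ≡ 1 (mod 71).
30

Using Extended Euclidean Algorithm:
gcd(45, 71) = 1
Bezout coefficients: 45 × 30 + 71 × -19 = 1
So 45 × 30 ≡ 1 (mod 71)
The inverse is 30 mod 71 = 30
Verification: 45 × 30 = 1350 = 19 × 71 + 1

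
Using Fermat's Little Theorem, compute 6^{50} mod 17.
2

By Fermat's Little Theorem, a^(p-1) ≡ 1 (mod p) for prime p and gcd(a, p) = 1
Here p = 17, so 6^16 ≡ 1 (mod 17)
We can reduce the exponent: 50 mod 16 = 2
So 6^50 ≡ 6^2 (mod 17)
Computing: 6^2 mod 17 = 2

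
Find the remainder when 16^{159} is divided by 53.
By Fermat: 16^{52} ≡ 1 (mod 53). 159 = 3×52 + 3. So 16^{159} ≡ 16^{3} ≡ 15 (mod 53)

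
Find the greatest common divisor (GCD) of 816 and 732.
12

Using the Euclidean algorithm:
816 = 1 × 732 + 84
732 = 8 × 84 + 60
84 = 1 × 60 + 24
60 = 2 × 24 + 12
24 = 2 × 12 + 0

GCD(816, 732) = 12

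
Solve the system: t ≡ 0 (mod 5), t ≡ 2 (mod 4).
M = 5 × 4 = 20. M₁ = 4, y₁ ≡ 4 (mod 5). M₂ = 5, y₂ ≡ 1 (mod 4). t = 0×4×4 + 2×5×1 ≡ 10 (mod 20)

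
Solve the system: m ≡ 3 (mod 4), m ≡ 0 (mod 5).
M = 4 × 5 = 20. M₁ = 5, y₁ ≡ 1 (mod 4). M₂ = 4, y₂ ≡ 4 (mod 5). m = 3×5×1 + 0×4×4 ≡ 15 (mod 20)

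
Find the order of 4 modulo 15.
Powers of 4 mod 15: 4^1≡4, 4^2≡1. Order = 2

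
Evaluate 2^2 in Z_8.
2 = 2 (binary 10). Repeated squaring mod 8: 2^1 ≡ 2; 2^2 ≡ 2² = 4 ≡ 4. So 2^2 ≡ 4 (mod 8).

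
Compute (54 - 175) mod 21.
5

(54 - 175) = -121
-121 mod 21 = 5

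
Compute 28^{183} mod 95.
7

Using successive squaring:
Binary expansion of 183: 10110111
Powers of 28 mod 95 (each is the square of the previous):
  28^1 ≡ 28 (mod 95)
  28^2 ≡ 28² = 784 ≡ 24 (mod 95)
  28^4 ≡ 24² = 576 ≡ 6 (mod 95)
  28^8 ≡ 6² = 36 ≡ 36 (mod 95)
  28^16 ≡ 36² = 1296 ≡ 61 (mod 95)
  28^32 ≡ 61² = 3721 ≡ 16 (mod 95)
  28^64 ≡ 16² = 256 ≡ 66 (mod 95)
  28^128 ≡ 66² = 4356 ≡ 81 (mod 95)
183 = 128 + 32 + 16 + 4 + 2 + 1, so 28^183 = 28^128 × 28^32 × 28^16 × 28^4 × 28^2 × 28^1 ≡ 81 × 16 × 61 × 6 × 24 × 28 (mod 95)
Multiplying step by step:
  81 × 16 = 1296 ≡ 61 (mod 95)
  61 × 61 = 3721 ≡ 16 (mod 95)
  16 × 6 = 96 ≡ 1 (mod 95)
  1 × 24 = 24 ≡ 24 (mod 95)
  24 × 28 = 672 ≡ 7 (mod 95)
Result: 28^183 ≡ 7 (mod 95)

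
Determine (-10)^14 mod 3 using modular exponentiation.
Using Fermat: (-10)^{2} ≡ 1 (mod 3). 14 ≡ 0 (mod 2). So (-10)^{14} ≡ (-10)^{0} ≡ 1 (mod 3)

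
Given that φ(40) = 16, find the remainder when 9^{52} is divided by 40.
By Euler: 9^{16} ≡ 1 (mod 40) since gcd(9, 40) = 1. 52 = 3×16 + 4. So 9^{52} ≡ 9^{4} ≡ 1 (mod 40)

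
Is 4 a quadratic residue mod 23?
By Euler's criterion: 4^{11} ≡ 1 (mod 23). Since this equals 1, 4 is a QR.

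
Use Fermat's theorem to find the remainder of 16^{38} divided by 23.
6

By Fermat's Little Theorem, a^(p-1) ≡ 1 (mod p) for prime p and gcd(a, p) = 1
Here p = 23, so 16^22 ≡ 1 (mod 23)
We can reduce the exponent: 38 mod 22 = 16
So 16^38 ≡ 16^16 (mod 23)
Computing: 16^16 mod 23 = 6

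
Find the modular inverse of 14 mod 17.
14^(-1) ≡ 11 (mod 17). Verification: 14 × 11 = 154 ≡ 1 (mod 17)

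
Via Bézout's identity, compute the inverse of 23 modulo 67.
Extended GCD: 23(-32) + 67(11) = 1. So 23^(-1) ≡ 35 ≡ 35 (mod 67). Verify: 23 × 35 = 805 ≡ 1 (mod 67)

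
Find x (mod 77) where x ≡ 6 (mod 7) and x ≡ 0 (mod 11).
M = 7 × 11 = 77. M₁ = 11, y₁ ≡ 2 (mod 7). M₂ = 7, y₂ ≡ 8 (mod 11). x = 6×11×2 + 0×7×8 ≡ 55 (mod 77)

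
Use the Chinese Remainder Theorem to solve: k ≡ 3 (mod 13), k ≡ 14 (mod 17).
133

Using the Chinese Remainder Theorem:
M = product of moduli = 221
For equation 1: M_1 = 17, 17 ≡ 4 (mod 13), inverse of 17 mod 13 is 10 (check: 4 × 10 = 40 ≡ 1 (mod 13))
For equation 2: M_2 = 13, 13 ≡ 13 (mod 17), inverse of 13 mod 17 is 4 (check: 13 × 4 = 52 ≡ 1 (mod 17))
Combine: k ≡ Σ r_i×M_i×(M_i⁻¹ mod m_i) = 3×17×10 + 14×13×4 = 510 + 728 = 1238
1238 mod 221 = 133
k ≡ 133 (mod 221)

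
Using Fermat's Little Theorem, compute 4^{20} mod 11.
1

By Fermat's Little Theorem, a^(p-1) ≡ 1 (mod p) for prime p and gcd(a, p) = 1
Here p = 11, so 4^10 ≡ 1 (mod 11)
We can reduce the exponent: 20 mod 10 = 0
So 4^20 ≡ 4^0 (mod 11)
Computing: 4^0 mod 11 = 1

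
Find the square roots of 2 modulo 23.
The square roots of 2 mod 23 are 18 and 5. Verify: 18² = 324 ≡ 2 (mod 23)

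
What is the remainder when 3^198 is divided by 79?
Using Fermat: 3^{78} ≡ 1 (mod 79). 198 ≡ 42 (mod 78). So 3^{198} ≡ 3^{42} ≡ 52 (mod 79)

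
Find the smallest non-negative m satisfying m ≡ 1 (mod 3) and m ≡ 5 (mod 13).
M = 3 × 13 = 39. M₁ = 13, y₁ ≡ 1 (mod 3). M₂ = 3, y₂ ≡ 9 (mod 13). m = 1×13×1 + 5×3×9 ≡ 31 (mod 39)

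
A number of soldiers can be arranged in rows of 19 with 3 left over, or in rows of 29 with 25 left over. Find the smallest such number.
M = 19 × 29 = 551. M₁ = 29, y₁ ≡ 2 (mod 19). M₂ = 19, y₂ ≡ 26 (mod 29). x = 3×29×2 + 25×19×26 ≡ 402 (mod 551). The smallest positive such number is 402.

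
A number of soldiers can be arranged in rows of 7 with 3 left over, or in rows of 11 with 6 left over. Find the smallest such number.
M = 7 × 11 = 77. M₁ = 11, y₁ ≡ 2 (mod 7). M₂ = 7, y₂ ≡ 8 (mod 11). m = 3×11×2 + 6×7×8 ≡ 17 (mod 77). The smallest positive such number is 17.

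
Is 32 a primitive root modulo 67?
Yes

To verify, check if 32^(66/q) ≢ 1 (mod 67) for each prime divisor q of 66
Divisors of 66 = 66: [1, 2, 3, 6, 11, 22, 33, 66]
  32^(66/11) = 32^6 ≡ 25 (mod 67)
  32^(66/2) = 32^33 ≡ 66 (mod 67)
  32^(66/3) = 32^22 ≡ 29 (mod 67)
Conclusion: 32 is a primitive root modulo 67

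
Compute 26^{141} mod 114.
20

Using successive squaring:
Binary expansion of 141: 10001101
Powers of 26 mod 114 (each is the square of the previous):
  26^1 ≡ 26 (mod 114)
  26^2 ≡ 26² = 676 ≡ 106 (mod 114)
  26^4 ≡ 106² = 11236 ≡ 64 (mod 114)
  26^8 ≡ 64² = 4096 ≡ 106 (mod 114)
  26^16 ≡ 106² = 11236 ≡ 64 (mod 114)
  26^32 ≡ 64² = 4096 ≡ 106 (mod 114)
  26^64 ≡ 106² = 11236 ≡ 64 (mod 114)
  26^128 ≡ 64² = 4096 ≡ 106 (mod 114)
141 = 128 + 8 + 4 + 1, so 26^141 = 26^128 × 26^8 × 26^4 × 26^1 ≡ 106 × 106 × 64 × 26 (mod 114)
Multiplying step by step:
  106 × 106 = 11236 ≡ 64 (mod 114)
  64 × 64 = 4096 ≡ 106 (mod 114)
  106 × 26 = 2756 ≡ 20 (mod 114)
Result: 26^141 ≡ 20 (mod 114)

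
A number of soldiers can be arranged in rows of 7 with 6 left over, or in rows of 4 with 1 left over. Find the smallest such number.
M = 7 × 4 = 28. M₁ = 4, y₁ ≡ 2 (mod 7). M₂ = 7, y₂ ≡ 3 (mod 4). y = 6×4×2 + 1×7×3 ≡ 13 (mod 28). The smallest positive such number is 13.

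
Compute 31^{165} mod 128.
31

Using successive squaring:
Binary expansion of 165: 10100101
Powers of 31 mod 128 (each is the square of the previous):
  31^1 ≡ 31 (mod 128)
  31^2 ≡ 31² = 961 ≡ 65 (mod 128)
  31^4 ≡ 65² = 4225 ≡ 1 (mod 128)
  31^8 ≡ 1² = 1 ≡ 1 (mod 128)
  31^16 ≡ 1² = 1 ≡ 1 (mod 128)
  31^32 ≡ 1² = 1 ≡ 1 (mod 128)
  31^64 ≡ 1² = 1 ≡ 1 (mod 128)
  31^128 ≡ 1² = 1 ≡ 1 (mod 128)
165 = 128 + 32 + 4 + 1, so 31^165 = 31^128 × 31^32 × 31^4 × 31^1 ≡ 1 × 1 × 1 × 31 (mod 128)
Multiplying step by step:
  1 × 1 = 1 ≡ 1 (mod 128)
  1 × 1 = 1 ≡ 1 (mod 128)
  1 × 31 = 31 ≡ 31 (mod 128)
Result: 31^165 ≡ 31 (mod 128)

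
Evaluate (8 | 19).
(8/19) = 8^{9} mod 19 = -1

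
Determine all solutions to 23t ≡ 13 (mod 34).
5

Since gcd(23, 34) = 1 divides 13, a solution exists.
Multiply both sides by the inverse of 23 mod 34:
  23^(-1) mod 34 = 3
  x ≡ 3 × 13 ≡ 39 ≡ 5 (mod 34)
Verification: 23 × 5 = 115 = 3 × 34 + 13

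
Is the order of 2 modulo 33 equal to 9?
No, the actual order is 10, not 9.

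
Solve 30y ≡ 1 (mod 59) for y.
30^(-1) ≡ 2 (mod 59). Verification: 30 × 2 = 60 ≡ 1 (mod 59)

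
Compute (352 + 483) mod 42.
37

(352 + 483) = 835
835 mod 42 = 37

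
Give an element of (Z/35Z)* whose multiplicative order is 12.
17 has order 12 mod 35 since 17^{12} ≡ 1 (mod 35) and no smaller power works.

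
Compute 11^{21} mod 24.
11

Using successive squaring:
Binary expansion of 21: 10101
Powers of 11 mod 24 (each is the square of the previous):
  11^1 ≡ 11 (mod 24)
  11^2 ≡ 11² = 121 ≡ 1 (mod 24)
  11^4 ≡ 1² = 1 ≡ 1 (mod 24)
  11^8 ≡ 1² = 1 ≡ 1 (mod 24)
  11^16 ≡ 1² = 1 ≡ 1 (mod 24)
21 = 16 + 4 + 1, so 11^21 = 11^16 × 11^4 × 11^1 ≡ 1 × 1 × 11 (mod 24)
Multiplying step by step:
  1 × 1 = 1 ≡ 1 (mod 24)
  1 × 11 = 11 ≡ 11 (mod 24)
Result: 11^21 ≡ 11 (mod 24)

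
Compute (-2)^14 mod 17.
Using repeated squaring. (-2) ≡ 15 (mod 17). 14 = 8 + 4 + 2 (binary 1110). Repeated squaring mod 17: 15^1 ≡ 15; 15^2 ≡ 15² = 225 ≡ 4; 15^4 ≡ 4² = 16 ≡ 16; 15^8 ≡ 16² = 256 ≡ 1. Multiply: (-2)^14 ≡ 15^8 × 15^4 × 15^2 ≡ 1 × 16 × 4 (mod 17): 1 × 16 = 16 ≡ 16; 16 × 4 = 64 ≡ 13. So (-2)^14 ≡ 13 (mod 17).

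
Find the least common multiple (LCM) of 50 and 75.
150

First find GCD(50, 75) using the Euclidean algorithm:
50 = 0 × 75 + 50
75 = 1 × 50 + 25
50 = 2 × 25 + 0
GCD(50, 75) = 25

LCM formula: LCM(a, b) = (a × b) / GCD(a, b)
LCM(50, 75) = (50 × 75) / 25
LCM(50, 75) = 3750 / 25
LCM(50, 75) = 150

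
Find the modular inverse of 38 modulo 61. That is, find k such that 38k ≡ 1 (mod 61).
53

Using Extended Euclidean Algorithm:
gcd(38, 61) = 1
Bezout coefficients: 38 × -8 + 61 × 5 = 1
So 38 × -8 ≡ 1 (mod 61)
The inverse is -8 mod 61 = 53
Verification: 38 × 53 = 2014 = 33 × 61 + 1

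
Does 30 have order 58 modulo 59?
p - 1 = 58 has prime divisors 2, 29. Check 30^(58/q) mod 59 for each: 30^(58/2) = 30^29 ≡ 58, 30^(58/29) = 30^2 ≡ 15 (mod 59). None of these is 1, so 30 has order 58 = φ(59), so it is a primitive root mod 59.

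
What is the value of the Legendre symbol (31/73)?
(31/73) = 31^{36} mod 73 = -1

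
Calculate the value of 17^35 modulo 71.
Using repeated squaring. 35 = 32 + 2 + 1 (binary 100011). Repeated squaring mod 71: 17^1 ≡ 17; 17^2 ≡ 17² = 289 ≡ 5; 17^4 ≡ 5² = 25 ≡ 25; 17^8 ≡ 25² = 625 ≡ 57; 17^16 ≡ 57² = 3249 ≡ 54; 17^32 ≡ 54² = 2916 ≡ 5. Multiply: 17^35 = 17^32 × 17^2 × 17^1 ≡ 5 × 5 × 17 (mod 71): 5 × 5 = 25 ≡ 25; 25 × 17 = 425 ≡ 70. So 17^35 ≡ 70 (mod 71).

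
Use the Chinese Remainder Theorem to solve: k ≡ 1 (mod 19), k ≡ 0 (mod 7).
77

Using the Chinese Remainder Theorem:
M = product of moduli = 133
For equation 1: M_1 = 7, 7 ≡ 7 (mod 19), inverse of 7 mod 19 is 11 (check: 7 × 11 = 77 ≡ 1 (mod 19))
For equation 2: M_2 = 19, 19 ≡ 5 (mod 7), inverse of 19 mod 7 is 3 (check: 5 × 3 = 15 ≡ 1 (mod 7))
Combine: k ≡ Σ r_i×M_i×(M_i⁻¹ mod m_i) = 1×7×11 + 0×19×3 = 77 + 0 = 77
77 mod 133 = 77
k ≡ 77 (mod 133)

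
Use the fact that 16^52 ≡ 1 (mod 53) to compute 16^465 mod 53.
By Fermat: 16^{52} ≡ 1 (mod 53). 465 ≡ 49 (mod 52). So 16^{465} ≡ 16^{49} ≡ 46 (mod 53)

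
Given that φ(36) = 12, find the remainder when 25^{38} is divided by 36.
By Euler: 25^{12} ≡ 1 (mod 36) since gcd(25, 36) = 1. 38 = 3×12 + 2. So 25^{38} ≡ 25^{2} ≡ 13 (mod 36)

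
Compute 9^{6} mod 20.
1

Using successive squaring:
Binary expansion of 6: 110
Powers of 9 mod 20 (each is the square of the previous):
  9^1 ≡ 9 (mod 20)
  9^2 ≡ 9² = 81 ≡ 1 (mod 20)
  9^4 ≡ 1² = 1 ≡ 1 (mod 20)
6 = 4 + 2, so 9^6 = 9^4 × 9^2 ≡ 1 × 1 (mod 20)
Multiplying step by step:
  1 × 1 = 1 ≡ 1 (mod 20)
Result: 9^6 ≡ 1 (mod 20)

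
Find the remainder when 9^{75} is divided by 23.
By Fermat: 9^{22} ≡ 1 (mod 23). 75 = 3×22 + 9. So 9^{75} ≡ 9^{9} ≡ 2 (mod 23)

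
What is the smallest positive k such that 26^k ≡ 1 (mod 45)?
Powers of 26 mod 45: 26^1≡26, 26^2≡1. Order = 2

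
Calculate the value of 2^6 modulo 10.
6 = 4 + 2 (binary 110). Repeated squaring mod 10: 2^1 ≡ 2; 2^2 ≡ 2² = 4 ≡ 4; 2^4 ≡ 4² = 16 ≡ 6. Multiply: 2^6 = 2^4 × 2^2 ≡ 6 × 4 (mod 10): 6 × 4 = 24 ≡ 4. So 2^6 ≡ 4 (mod 10).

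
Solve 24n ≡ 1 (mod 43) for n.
9

Using Extended Euclidean Algorithm:
gcd(24, 43) = 1
Bezout coefficients: 24 × 9 + 43 × -5 = 1
So 24 × 9 ≡ 1 (mod 43)
The inverse is 9 mod 43 = 9
Verification: 24 × 9 = 216 = 5 × 43 + 1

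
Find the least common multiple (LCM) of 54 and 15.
270

First find GCD(54, 15) using the Euclidean algorithm:
54 = 3 × 15 + 9
15 = 1 × 9 + 6
9 = 1 × 6 + 3
6 = 2 × 3 + 0
GCD(54, 15) = 3

LCM formula: LCM(a, b) = (a × b) / GCD(a, b)
LCM(54, 15) = (54 × 15) / 3
LCM(54, 15) = 810 / 3
LCM(54, 15) = 270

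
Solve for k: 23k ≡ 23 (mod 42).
1

Since gcd(23, 42) = 1 divides 23, a solution exists.
Multiply both sides by the inverse of 23 mod 42:
  23^(-1) mod 42 = 11
  x ≡ 11 × 23 ≡ 253 ≡ 1 (mod 42)
Verification: 23 × 1 = 23 = 0 × 42 + 23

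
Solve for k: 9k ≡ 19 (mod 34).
21

Since gcd(9, 34) = 1 divides 19, a solution exists.
Multiply both sides by the inverse of 9 mod 34:
  9^(-1) mod 34 = 19
  x ≡ 19 × 19 ≡ 361 ≡ 21 (mod 34)
Verification: 9 × 21 = 189 = 5 × 34 + 19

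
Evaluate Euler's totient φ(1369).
1332

Prime factorization: 1369 = 37^2
Using the formula φ(n) = n × Π(1 - 1/p) for each prime factor p:
φ(1369) = 1369 × (1 - 1/37)
φ(1369) = 1332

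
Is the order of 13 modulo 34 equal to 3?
No, the actual order is 4, not 3.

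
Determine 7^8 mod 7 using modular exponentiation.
7 ≡ 0 (mod 7). 8 = 8 (binary 1000). Repeated squaring mod 7: 0^1 ≡ 0; 0^2 ≡ 0² = 0 ≡ 0; 0^4 ≡ 0² = 0 ≡ 0; 0^8 ≡ 0² = 0 ≡ 0. So 7^8 ≡ 0 (mod 7).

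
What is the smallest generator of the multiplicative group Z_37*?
p - 1 = 36 has prime divisors 2, 3. h is a primitive root mod 37 iff h^(36/q) ≢ 1 (mod 37) for each such q.
h = 2: 2^18 ≡ 36, 2^12 ≡ 26 (mod 37); none is 1, so 2 has order 36 and is a primitive root.
The smallest primitive root mod 37 is g = 2.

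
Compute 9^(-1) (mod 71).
8

Using Extended Euclidean Algorithm:
gcd(9, 71) = 1
Bezout coefficients: 9 × 8 + 71 × -1 = 1
So 9 × 8 ≡ 1 (mod 71)
The inverse is 8 mod 71 = 8
Verification: 9 × 8 = 72 = 1 × 71 + 1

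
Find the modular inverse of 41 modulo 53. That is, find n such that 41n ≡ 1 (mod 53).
22

Using Extended Euclidean Algorithm:
gcd(41, 53) = 1
Bezout coefficients: 41 × 22 + 53 × -17 = 1
So 41 × 22 ≡ 1 (mod 53)
The inverse is 22 mod 53 = 22
Verification: 41 × 22 = 902 = 17 × 53 + 1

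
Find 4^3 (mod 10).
3 = 2 + 1 (binary 11). Repeated squaring mod 10: 4^1 ≡ 4; 4^2 ≡ 4² = 16 ≡ 6. Multiply: 4^3 = 4^2 × 4^1 ≡ 6 × 4 (mod 10): 6 × 4 = 24 ≡ 4. So 4^3 ≡ 4 (mod 10).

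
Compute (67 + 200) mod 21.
15

(67 + 200) = 267
267 mod 21 = 15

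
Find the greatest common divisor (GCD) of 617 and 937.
1

Using the Euclidean algorithm:
617 = 0 × 937 + 617
937 = 1 × 617 + 320
617 = 1 × 320 + 297
320 = 1 × 297 + 23
297 = 12 × 23 + 21
23 = 1 × 21 + 2
21 = 10 × 2 + 1
2 = 2 × 1 + 0

GCD(617, 937) = 1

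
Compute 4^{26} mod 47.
17

Using successive squaring:
Binary expansion of 26: 11010
Powers of 4 mod 47 (each is the square of the previous):
  4^1 ≡ 4 (mod 47)
  4^2 ≡ 4² = 16 ≡ 16 (mod 47)
  4^4 ≡ 16² = 256 ≡ 21 (mod 47)
  4^8 ≡ 21² = 441 ≡ 18 (mod 47)
  4^16 ≡ 18² = 324 ≡ 42 (mod 47)
26 = 16 + 8 + 2, so 4^26 = 4^16 × 4^8 × 4^2 ≡ 42 × 18 × 16 (mod 47)
Multiplying step by step:
  42 × 18 = 756 ≡ 4 (mod 47)
  4 × 16 = 64 ≡ 17 (mod 47)
Result: 4^26 ≡ 17 (mod 47)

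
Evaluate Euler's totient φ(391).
352

Prime factorization: 391 = 17 × 23
Using the formula φ(n) = n × Π(1 - 1/p) for each prime factor p:
φ(391) = 391 × (1 - 1/17) × (1 - 1/23)
φ(391) = 352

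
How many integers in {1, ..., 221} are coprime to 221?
192

Prime factorization: 221 = 13 × 17
Using the formula φ(n) = n × Π(1 - 1/p) for each prime factor p:
φ(221) = 221 × (1 - 1/13) × (1 - 1/17)
φ(221) = 192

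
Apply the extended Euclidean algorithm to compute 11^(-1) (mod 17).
Extended GCD: 11(-3) + 17(2) = 1. So 11^(-1) ≡ 14 ≡ 14 (mod 17). Verify: 11 × 14 = 154 ≡ 1 (mod 17)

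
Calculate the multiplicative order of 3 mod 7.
Powers of 3 mod 7: 3^1≡3, 3^2≡2, 3^3≡6, 3^4≡4, 3^5≡5, 3^6≡1. Order = 6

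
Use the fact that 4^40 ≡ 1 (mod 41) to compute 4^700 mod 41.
By Fermat: 4^{40} ≡ 1 (mod 41). 700 ≡ 20 (mod 40). So 4^{700} ≡ 4^{20} ≡ 1 (mod 41)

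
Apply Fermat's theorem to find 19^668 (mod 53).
By Fermat: 19^{52} ≡ 1 (mod 53). 668 ≡ 44 (mod 52). So 19^{668} ≡ 19^{44} ≡ 28 (mod 53)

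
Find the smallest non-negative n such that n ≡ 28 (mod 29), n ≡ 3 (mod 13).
289

Using the Chinese Remainder Theorem:
M = product of moduli = 377
For equation 1: M_1 = 13, 13 ≡ 13 (mod 29), inverse of 13 mod 29 is 9 (check: 13 × 9 = 117 ≡ 1 (mod 29))
For equation 2: M_2 = 29, 29 ≡ 3 (mod 13), inverse of 29 mod 13 is 9 (check: 3 × 9 = 27 ≡ 1 (mod 13))
Combine: n ≡ Σ r_i×M_i×(M_i⁻¹ mod m_i) = 28×13×9 + 3×29×9 = 3276 + 783 = 4059
4059 mod 377 = 289
n ≡ 289 (mod 377)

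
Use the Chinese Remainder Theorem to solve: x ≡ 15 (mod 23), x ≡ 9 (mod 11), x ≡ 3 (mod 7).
1648

Using the Chinese Remainder Theorem:
M = product of moduli = 1771
For equation 1: M_1 = 77, 77 ≡ 8 (mod 23), inverse of 77 mod 23 is 3 (check: 8 × 3 = 24 ≡ 1 (mod 23))
For equation 2: M_2 = 161, 161 ≡ 7 (mod 11), inverse of 161 mod 11 is 8 (check: 7 × 8 = 56 ≡ 1 (mod 11))
For equation 3: M_3 = 253, 253 ≡ 1 (mod 7), inverse of 253 mod 7 is 1 (check: 1 × 1 = 1 ≡ 1 (mod 7))
Combine: x ≡ Σ r_i×M_i×(M_i⁻¹ mod m_i) = 15×77×3 + 9×161×8 + 3×253×1 = 3465 + 11592 + 759 = 15816
15816 mod 1771 = 1648
x ≡ 1648 (mod 1771)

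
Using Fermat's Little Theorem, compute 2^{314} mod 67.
47

By Fermat's Little Theorem, a^(p-1) ≡ 1 (mod p) for prime p and gcd(a, p) = 1
Here p = 67, so 2^66 ≡ 1 (mod 67)
We can reduce the exponent: 314 mod 66 = 50
So 2^314 ≡ 2^50 (mod 67)
Computing: 2^50 mod 67 = 47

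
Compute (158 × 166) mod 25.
3

(158 × 166) = 26228
26228 mod 25 = 3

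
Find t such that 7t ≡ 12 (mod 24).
12

Since gcd(7, 24) = 1 divides 12, a solution exists.
Multiply both sides by the inverse of 7 mod 24:
  7^(-1) mod 24 = 7
  x ≡ 7 × 12 ≡ 84 ≡ 12 (mod 24)
Verification: 7 × 12 = 84 = 3 × 24 + 12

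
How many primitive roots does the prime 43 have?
Number of primitive roots mod 43 = φ(42) = 12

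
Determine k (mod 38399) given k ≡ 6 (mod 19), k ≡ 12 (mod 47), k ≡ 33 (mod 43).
6827

Using the Chinese Remainder Theorem:
M = product of moduli = 38399
For equation 1: M_1 = 2021, 2021 ≡ 7 (mod 19), inverse of 2021 mod 19 is 11 (check: 7 × 11 = 77 ≡ 1 (mod 19))
For equation 2: M_2 = 817, 817 ≡ 18 (mod 47), inverse of 817 mod 47 is 34 (check: 18 × 34 = 612 ≡ 1 (mod 47))
For equation 3: M_3 = 893, 893 ≡ 33 (mod 43), inverse of 893 mod 43 is 30 (check: 33 × 30 = 990 ≡ 1 (mod 43))
Combine: k ≡ Σ r_i×M_i×(M_i⁻¹ mod m_i) = 6×2021×11 + 12×817×34 + 33×893×30 = 133386 + 333336 + 884070 = 1350792
1350792 mod 38399 = 6827
k ≡ 6827 (mod 38399)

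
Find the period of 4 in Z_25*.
Powers of 4 mod 25: 4^1≡4, 4^2≡16, 4^3≡14, 4^4≡6, 4^5≡24, 4^6≡21, 4^7≡9, 4^8≡11, 4^9≡19, 4^10≡1. Order = 10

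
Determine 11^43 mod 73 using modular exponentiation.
Using repeated squaring. 43 = 32 + 8 + 2 + 1 (binary 101011). Repeated squaring mod 73: 11^1 ≡ 11; 11^2 ≡ 11² = 121 ≡ 48; 11^4 ≡ 48² = 2304 ≡ 41; 11^8 ≡ 41² = 1681 ≡ 2; 11^16 ≡ 2² = 4 ≡ 4; 11^32 ≡ 4² = 16 ≡ 16. Multiply: 11^43 = 11^32 × 11^8 × 11^2 × 11^1 ≡ 16 × 2 × 48 × 11 (mod 73): 16 × 2 = 32 ≡ 32; 32 × 48 = 1536 ≡ 3; 3 × 11 = 33 ≡ 33. So 11^43 ≡ 33 (mod 73).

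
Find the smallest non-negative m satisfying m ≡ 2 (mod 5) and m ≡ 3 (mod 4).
M = 5 × 4 = 20. M₁ = 4, y₁ ≡ 4 (mod 5). M₂ = 5, y₂ ≡ 1 (mod 4). m = 2×4×4 + 3×5×1 ≡ 7 (mod 20)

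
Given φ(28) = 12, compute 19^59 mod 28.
By Euler: 19^{12} ≡ 1 (mod 28) since gcd(19, 28) = 1. 59 = 4×12 + 11. So 19^{59} ≡ 19^{11} ≡ 3 (mod 28)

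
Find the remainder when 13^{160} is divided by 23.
By Fermat: 13^{22} ≡ 1 (mod 23). 160 = 7×22 + 6. So 13^{160} ≡ 13^{6} ≡ 6 (mod 23)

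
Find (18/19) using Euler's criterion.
(18/19) = 18^{9} mod 19 = -1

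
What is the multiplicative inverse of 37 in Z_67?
29

Using Extended Euclidean Algorithm:
gcd(37, 67) = 1
Bezout coefficients: 37 × 29 + 67 × -16 = 1
So 37 × 29 ≡ 1 (mod 67)
The inverse is 29 mod 67 = 29
Verification: 37 × 29 = 1073 = 16 × 67 + 1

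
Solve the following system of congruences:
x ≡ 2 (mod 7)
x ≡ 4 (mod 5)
9

Using the Chinese Remainder Theorem:
M = product of moduli = 35
For equation 1: M_1 = 5, 5 ≡ 5 (mod 7), inverse of 5 mod 7 is 3 (check: 5 × 3 = 15 ≡ 1 (mod 7))
For equation 2: M_2 = 7, 7 ≡ 2 (mod 5), inverse of 7 mod 5 is 3 (check: 2 × 3 = 6 ≡ 1 (mod 5))
Combine: x ≡ Σ r_i×M_i×(M_i⁻¹ mod m_i) = 2×5×3 + 4×7×3 = 30 + 84 = 114
114 mod 35 = 9
x ≡ 9 (mod 35)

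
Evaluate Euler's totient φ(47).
46

Prime factorization: 47 = 47
Using the formula φ(n) = n × Π(1 - 1/p) for each prime factor p:
φ(47) = 47 × (1 - 1/47)
φ(47) = 46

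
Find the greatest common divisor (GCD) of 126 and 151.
1

Using the Euclidean algorithm:
126 = 0 × 151 + 126
151 = 1 × 126 + 25
126 = 5 × 25 + 1
25 = 25 × 1 + 0

GCD(126, 151) = 1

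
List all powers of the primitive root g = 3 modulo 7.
g^1, g^2, ..., g^{6} mod 7: {3, 2, 6, 4, 5, 1}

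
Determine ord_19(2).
Powers of 2 mod 19: 2^1≡2, 2^2≡4, 2^3≡8, 2^4≡16, 2^5≡13, 2^6≡7, 2^7≡14, 2^8≡9, 2^9≡18, 2^10≡17, 2^11≡15, 2^12≡11, 2^13≡3, 2^14≡6, 2^15≡12, 2^16≡5, 2^17≡10, 2^18≡1. Order = 18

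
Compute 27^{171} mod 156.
27

Using successive squaring:
Binary expansion of 171: 10101011
Powers of 27 mod 156 (each is the square of the previous):
  27^1 ≡ 27 (mod 156)
  27^2 ≡ 27² = 729 ≡ 105 (mod 156)
  27^4 ≡ 105² = 11025 ≡ 105 (mod 156)
  27^8 ≡ 105² = 11025 ≡ 105 (mod 156)
  27^16 ≡ 105² = 11025 ≡ 105 (mod 156)
  27^32 ≡ 105² = 11025 ≡ 105 (mod 156)
  27^64 ≡ 105² = 11025 ≡ 105 (mod 156)
  27^128 ≡ 105² = 11025 ≡ 105 (mod 156)
171 = 128 + 32 + 8 + 2 + 1, so 27^171 = 27^128 × 27^32 × 27^8 × 27^2 × 27^1 ≡ 105 × 105 × 105 × 105 × 27 (mod 156)
Multiplying step by step:
  105 × 105 = 11025 ≡ 105 (mod 156)
  105 × 105 = 11025 ≡ 105 (mod 156)
  105 × 105 = 11025 ≡ 105 (mod 156)
  105 × 27 = 2835 ≡ 27 (mod 156)
Result: 27^171 ≡ 27 (mod 156)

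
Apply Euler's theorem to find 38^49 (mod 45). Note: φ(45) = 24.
By Euler: 38^{24} ≡ 1 (mod 45) since gcd(38, 45) = 1. 49 = 2×24 + 1. So 38^{49} ≡ 38^{1} ≡ 38 (mod 45)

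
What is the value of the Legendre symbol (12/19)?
(12/19) = 12^{9} mod 19 = -1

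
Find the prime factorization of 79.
79

Divide by primes starting from smallest:
79 ÷ 79 = 1

79 = 79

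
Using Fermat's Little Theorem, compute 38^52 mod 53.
By Fermat's Little Theorem, 38^{52} ≡ 1 (mod 53) since 53 is prime and gcd(38, 53) = 1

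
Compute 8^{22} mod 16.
0

Using successive squaring:
Binary expansion of 22: 10110
Powers of 8 mod 16 (each is the square of the previous):
  8^1 ≡ 8 (mod 16)
  8^2 ≡ 8² = 64 ≡ 0 (mod 16)
  8^4 ≡ 0² = 0 ≡ 0 (mod 16)
  8^8 ≡ 0² = 0 ≡ 0 (mod 16)
  8^16 ≡ 0² = 0 ≡ 0 (mod 16)
22 = 16 + 4 + 2, so 8^22 = 8^16 × 8^4 × 8^2 ≡ 0 × 0 × 0 (mod 16)
Multiplying step by step:
  0 × 0 = 0 ≡ 0 (mod 16)
  0 × 0 = 0 ≡ 0 (mod 16)
Result: 8^22 ≡ 0 (mod 16)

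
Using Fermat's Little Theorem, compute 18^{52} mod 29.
7

By Fermat's Little Theorem, a^(p-1) ≡ 1 (mod p) for prime p and gcd(a, p) = 1
Here p = 29, so 18^28 ≡ 1 (mod 29)
We can reduce the exponent: 52 mod 28 = 24
So 18^52 ≡ 18^24 (mod 29)
Computing: 18^24 mod 29 = 7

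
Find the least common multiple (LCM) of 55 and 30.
330

First find GCD(55, 30) using the Euclidean algorithm:
55 = 1 × 30 + 25
30 = 1 × 25 + 5
25 = 5 × 5 + 0
GCD(55, 30) = 5

LCM formula: LCM(a, b) = (a × b) / GCD(a, b)
LCM(55, 30) = (55 × 30) / 5
LCM(55, 30) = 1650 / 5
LCM(55, 30) = 330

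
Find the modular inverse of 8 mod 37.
8^(-1) ≡ 14 (mod 37). Verification: 8 × 14 = 112 ≡ 1 (mod 37)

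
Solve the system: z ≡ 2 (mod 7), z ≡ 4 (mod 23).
M = 7 × 23 = 161. M₁ = 23, y₁ ≡ 4 (mod 7). M₂ = 7, y₂ ≡ 10 (mod 23). z = 2×23×4 + 4×7×10 ≡ 142 (mod 161)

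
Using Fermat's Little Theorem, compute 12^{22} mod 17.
2

By Fermat's Little Theorem, a^(p-1) ≡ 1 (mod p) for prime p and gcd(a, p) = 1
Here p = 17, so 12^16 ≡ 1 (mod 17)
We can reduce the exponent: 22 mod 16 = 6
So 12^22 ≡ 12^6 (mod 17)
Computing: 12^6 mod 17 = 2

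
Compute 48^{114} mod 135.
54

Using successive squaring:
Binary expansion of 114: 1110010
Powers of 48 mod 135 (each is the square of the previous):
  48^1 ≡ 48 (mod 135)
  48^2 ≡ 48² = 2304 ≡ 9 (mod 135)
  48^4 ≡ 9² = 81 ≡ 81 (mod 135)
  48^8 ≡ 81² = 6561 ≡ 81 (mod 135)
  48^16 ≡ 81² = 6561 ≡ 81 (mod 135)
  48^32 ≡ 81² = 6561 ≡ 81 (mod 135)
  48^64 ≡ 81² = 6561 ≡ 81 (mod 135)
114 = 64 + 32 + 16 + 2, so 48^114 = 48^64 × 48^32 × 48^16 × 48^2 ≡ 81 × 81 × 81 × 9 (mod 135)
Multiplying step by step:
  81 × 81 = 6561 ≡ 81 (mod 135)
  81 × 81 = 6561 ≡ 81 (mod 135)
  81 × 9 = 729 ≡ 54 (mod 135)
Result: 48^114 ≡ 54 (mod 135)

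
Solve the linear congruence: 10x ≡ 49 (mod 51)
10

Since gcd(10, 51) = 1 divides 49, a solution exists.
Multiply both sides by the inverse of 10 mod 51:
  10^(-1) mod 51 = 46
  x ≡ 46 × 49 ≡ 2254 ≡ 10 (mod 51)
Verification: 10 × 10 = 100 = 1 × 51 + 49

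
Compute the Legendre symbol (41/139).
(41/139) = 41^{69} mod 139 = 1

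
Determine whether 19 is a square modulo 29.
By Euler's criterion: 19^{14} ≡ 28 (mod 29). Since this equals -1 (≡ 28), 19 is not a QR.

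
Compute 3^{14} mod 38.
23

Using successive squaring:
Binary expansion of 14: 1110
Powers of 3 mod 38 (each is the square of the previous):
  3^1 ≡ 3 (mod 38)
  3^2 ≡ 3² = 9 ≡ 9 (mod 38)
  3^4 ≡ 9² = 81 ≡ 5 (mod 38)
  3^8 ≡ 5² = 25 ≡ 25 (mod 38)
14 = 8 + 4 + 2, so 3^14 = 3^8 × 3^4 × 3^2 ≡ 25 × 5 × 9 (mod 38)
Multiplying step by step:
  25 × 5 = 125 ≡ 11 (mod 38)
  11 × 9 = 99 ≡ 23 (mod 38)
Result: 3^14 ≡ 23 (mod 38)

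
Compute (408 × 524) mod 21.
12

(408 × 524) = 213792
213792 mod 21 = 12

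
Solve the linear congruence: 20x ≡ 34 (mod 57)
53

Since gcd(20, 57) = 1 divides 34, a solution exists.
Multiply both sides by the inverse of 20 mod 57:
  20^(-1) mod 57 = 20
  x ≡ 20 × 34 ≡ 680 ≡ 53 (mod 57)
Verification: 20 × 53 = 1060 = 18 × 57 + 34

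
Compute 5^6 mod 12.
6 = 4 + 2 (binary 110). Repeated squaring mod 12: 5^1 ≡ 5; 5^2 ≡ 5² = 25 ≡ 1; 5^4 ≡ 1² = 1 ≡ 1. Multiply: 5^6 = 5^4 × 5^2 ≡ 1 × 1 (mod 12): 1 × 1 = 1 ≡ 1. So 5^6 ≡ 1 (mod 12).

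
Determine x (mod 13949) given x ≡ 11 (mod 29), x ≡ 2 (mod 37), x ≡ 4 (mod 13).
446

Using the Chinese Remainder Theorem:
M = product of moduli = 13949
For equation 1: M_1 = 481, 481 ≡ 17 (mod 29), inverse of 481 mod 29 is 12 (check: 17 × 12 = 204 ≡ 1 (mod 29))
For equation 2: M_2 = 377, 377 ≡ 7 (mod 37), inverse of 377 mod 37 is 16 (check: 7 × 16 = 112 ≡ 1 (mod 37))
For equation 3: M_3 = 1073, 1073 ≡ 7 (mod 13), inverse of 1073 mod 13 is 2 (check: 7 × 2 = 14 ≡ 1 (mod 13))
Combine: x ≡ Σ r_i×M_i×(M_i⁻¹ mod m_i) = 11×481×12 + 2×377×16 + 4×1073×2 = 63492 + 12064 + 8584 = 84140
84140 mod 13949 = 446
x ≡ 446 (mod 13949)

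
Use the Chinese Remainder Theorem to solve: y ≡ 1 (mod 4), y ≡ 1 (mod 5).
M = 4 × 5 = 20. M₁ = 5, y₁ ≡ 1 (mod 4). M₂ = 4, y₂ ≡ 4 (mod 5). y = 1×5×1 + 1×4×4 ≡ 1 (mod 20)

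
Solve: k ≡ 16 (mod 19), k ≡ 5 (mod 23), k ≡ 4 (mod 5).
M = 19 × 23 × 5 = 2185. M₁ = 115, y₁ ≡ 1 (mod 19). M₂ = 95, y₂ ≡ 8 (mod 23). M₃ = 437, y₃ ≡ 3 (mod 5). k = 16×115×1 + 5×95×8 + 4×437×3 ≡ 2144 (mod 2185)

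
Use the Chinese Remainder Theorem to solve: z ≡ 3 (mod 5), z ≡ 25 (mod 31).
M = 5 × 31 = 155. M₁ = 31, y₁ ≡ 1 (mod 5). M₂ = 5, y₂ ≡ 25 (mod 31). z = 3×31×1 + 25×5×25 ≡ 118 (mod 155)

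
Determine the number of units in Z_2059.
1960

Prime factorization: 2059 = 29 × 71
Using the formula φ(n) = n × Π(1 - 1/p) for each prime factor p:
φ(2059) = 2059 × (1 - 1/29) × (1 - 1/71)
φ(2059) = 1960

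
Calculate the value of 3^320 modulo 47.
Using Fermat: 3^{46} ≡ 1 (mod 47). 320 ≡ 44 (mod 46). So 3^{320} ≡ 3^{44} ≡ 21 (mod 47)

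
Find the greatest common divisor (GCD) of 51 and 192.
3

Using the Euclidean algorithm:
51 = 0 × 192 + 51
192 = 3 × 51 + 39
51 = 1 × 39 + 12
39 = 3 × 12 + 3
12 = 4 × 3 + 0

GCD(51, 192) = 3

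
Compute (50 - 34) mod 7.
2

(50 - 34) = 16
16 mod 7 = 2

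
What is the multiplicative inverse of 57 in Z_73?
57^(-1) ≡ 41 (mod 73). Verification: 57 × 41 = 2337 ≡ 1 (mod 73)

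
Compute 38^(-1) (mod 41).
38^(-1) ≡ 27 (mod 41). Verification: 38 × 27 = 1026 ≡ 1 (mod 41)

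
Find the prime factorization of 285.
3 × 5 × 19

Divide by primes starting from smallest:
285 ÷ 3 = 95
95 ÷ 5 = 19
19 ÷ 19 = 1

285 = 3 × 5 × 19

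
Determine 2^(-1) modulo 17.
2^(-1) ≡ 9 (mod 17). Verification: 2 × 9 = 18 ≡ 1 (mod 17)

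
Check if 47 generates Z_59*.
p - 1 = 58 has prime divisors 2, 29. Check 47^(58/q) mod 59 for each: 47^(58/2) = 47^29 ≡ 58, 47^(58/29) = 47^2 ≡ 26 (mod 59). None of these is 1, so 47 has order 58 = φ(59), so it is a primitive root mod 59.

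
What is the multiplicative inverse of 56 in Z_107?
86

Using Extended Euclidean Algorithm:
gcd(56, 107) = 1
Bezout coefficients: 56 × -21 + 107 × 11 = 1
So 56 × -21 ≡ 1 (mod 107)
The inverse is -21 mod 107 = 86
Verification: 56 × 86 = 4816 = 45 × 107 + 1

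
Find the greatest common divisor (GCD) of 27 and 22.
1

Using the Euclidean algorithm:
27 = 1 × 22 + 5
22 = 4 × 5 + 2
5 = 2 × 2 + 1
2 = 2 × 1 + 0

GCD(27, 22) = 1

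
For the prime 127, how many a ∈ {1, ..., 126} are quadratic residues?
For prime 127, there are (p-1)/2 = (127-1)/2 = 63 quadratic residues (excluding 0).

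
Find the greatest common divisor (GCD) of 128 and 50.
2

Using the Euclidean algorithm:
128 = 2 × 50 + 28
50 = 1 × 28 + 22
28 = 1 × 22 + 6
22 = 3 × 6 + 4
6 = 1 × 4 + 2
4 = 2 × 2 + 0

GCD(128, 50) = 2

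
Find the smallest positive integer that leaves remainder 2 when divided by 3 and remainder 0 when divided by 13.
M = 3 × 13 = 39. M₁ = 13, y₁ ≡ 1 (mod 3). M₂ = 3, y₂ ≡ 9 (mod 13). k = 2×13×1 + 0×3×9 ≡ 26 (mod 39). The smallest positive such number is 26.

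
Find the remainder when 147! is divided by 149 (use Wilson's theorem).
(148)! = (147)! × (148) ≡ -1 (mod 149). So (147)! ≡ -1 × (148)^(-1) ≡ (-1)×(-1) = 1 (mod 149)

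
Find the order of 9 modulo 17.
Powers of 9 mod 17: 9^1≡9, 9^2≡13, 9^3≡15, 9^4≡16, 9^5≡8, 9^6≡4, 9^7≡2, 9^8≡1. Order = 8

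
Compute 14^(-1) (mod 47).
37

Using Extended Euclidean Algorithm:
gcd(14, 47) = 1
Bezout coefficients: 14 × -10 + 47 × 3 = 1
So 14 × -10 ≡ 1 (mod 47)
The inverse is -10 mod 47 = 37
Verification: 14 × 37 = 518 = 11 × 47 + 1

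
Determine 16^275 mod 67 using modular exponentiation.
Using Fermat: 16^{66} ≡ 1 (mod 67). 275 ≡ 11 (mod 66). So 16^{275} ≡ 16^{11} ≡ 29 (mod 67)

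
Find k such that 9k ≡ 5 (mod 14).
13

Since gcd(9, 14) = 1 divides 5, a solution exists.
Multiply both sides by the inverse of 9 mod 14:
  9^(-1) mod 14 = 11
  x ≡ 11 × 5 ≡ 55 ≡ 13 (mod 14)
Verification: 9 × 13 = 117 = 8 × 14 + 5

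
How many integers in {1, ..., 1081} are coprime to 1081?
1012

Prime factorization: 1081 = 23 × 47
Using the formula φ(n) = n × Π(1 - 1/p) for each prime factor p:
φ(1081) = 1081 × (1 - 1/23) × (1 - 1/47)
φ(1081) = 1012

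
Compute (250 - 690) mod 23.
20

(250 - 690) = -440
-440 mod 23 = 20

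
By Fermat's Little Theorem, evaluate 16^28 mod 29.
By Fermat's Little Theorem, 16^{28} ≡ 1 (mod 29) since 29 is prime and gcd(16, 29) = 1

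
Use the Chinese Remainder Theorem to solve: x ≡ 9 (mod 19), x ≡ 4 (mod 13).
199

Using the Chinese Remainder Theorem:
M = product of moduli = 247
For equation 1: M_1 = 13, 13 ≡ 13 (mod 19), inverse of 13 mod 19 is 3 (check: 13 × 3 = 39 ≡ 1 (mod 19))
For equation 2: M_2 = 19, 19 ≡ 6 (mod 13), inverse of 19 mod 13 is 11 (check: 6 × 11 = 66 ≡ 1 (mod 13))
Combine: x ≡ Σ r_i×M_i×(M_i⁻¹ mod m_i) = 9×13×3 + 4×19×11 = 351 + 836 = 1187
1187 mod 247 = 199
x ≡ 199 (mod 247)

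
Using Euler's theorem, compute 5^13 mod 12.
By Euler: 5^{4} ≡ 1 (mod 12) since gcd(5, 12) = 1. 13 = 3×4 + 1. So 5^{13} ≡ 5^{1} ≡ 5 (mod 12)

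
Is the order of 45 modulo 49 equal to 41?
No, the actual order is 42, not 41.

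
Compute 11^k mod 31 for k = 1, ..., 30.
g^1, g^2, ..., g^{30} mod 31: {11, 28, 29, 9, 6, 4, 13, 19, 23, 5, 24, 16, 21, 14, 30, 20, 3, 2, 22, 25, 27, 18, 12, 8, 26, 7, 15, 10, 17, 1}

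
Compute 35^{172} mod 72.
1

Using successive squaring:
Binary expansion of 172: 10101100
Powers of 35 mod 72 (each is the square of the previous):
  35^1 ≡ 35 (mod 72)
  35^2 ≡ 35² = 1225 ≡ 1 (mod 72)
  35^4 ≡ 1² = 1 ≡ 1 (mod 72)
  35^8 ≡ 1² = 1 ≡ 1 (mod 72)
  35^16 ≡ 1² = 1 ≡ 1 (mod 72)
  35^32 ≡ 1² = 1 ≡ 1 (mod 72)
  35^64 ≡ 1² = 1 ≡ 1 (mod 72)
  35^128 ≡ 1² = 1 ≡ 1 (mod 72)
172 = 128 + 32 + 8 + 4, so 35^172 = 35^128 × 35^32 × 35^8 × 35^4 ≡ 1 × 1 × 1 × 1 (mod 72)
Multiplying step by step:
  1 × 1 = 1 ≡ 1 (mod 72)
  1 × 1 = 1 ≡ 1 (mod 72)
  1 × 1 = 1 ≡ 1 (mod 72)
Result: 35^172 ≡ 1 (mod 72)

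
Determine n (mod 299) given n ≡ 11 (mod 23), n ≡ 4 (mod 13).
264

Using the Chinese Remainder Theorem:
M = product of moduli = 299
For equation 1: M_1 = 13, 13 ≡ 13 (mod 23), inverse of 13 mod 23 is 16 (check: 13 × 16 = 208 ≡ 1 (mod 23))
For equation 2: M_2 = 23, 23 ≡ 10 (mod 13), inverse of 23 mod 13 is 4 (check: 10 × 4 = 40 ≡ 1 (mod 13))
Combine: n ≡ Σ r_i×M_i×(M_i⁻¹ mod m_i) = 11×13×16 + 4×23×4 = 2288 + 368 = 2656
2656 mod 299 = 264
n ≡ 264 (mod 299)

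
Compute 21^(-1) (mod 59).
21^(-1) ≡ 45 (mod 59). Verification: 21 × 45 = 945 ≡ 1 (mod 59)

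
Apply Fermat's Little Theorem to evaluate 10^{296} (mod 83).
64

By Fermat's Little Theorem, a^(p-1) ≡ 1 (mod p) for prime p and gcd(a, p) = 1
Here p = 83, so 10^82 ≡ 1 (mod 83)
We can reduce the exponent: 296 mod 82 = 50
So 10^296 ≡ 10^50 (mod 83)
Computing: 10^50 mod 83 = 64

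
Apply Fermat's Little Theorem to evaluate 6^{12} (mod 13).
1

By Fermat's Little Theorem, a^(p-1) ≡ 1 (mod p) for prime p and gcd(a, p) = 1
Here p = 13, so 6^12 ≡ 1 (mod 13)
We can reduce the exponent: 12 mod 12 = 0
So 6^12 ≡ 6^0 (mod 13)
Computing: 6^0 mod 13 = 1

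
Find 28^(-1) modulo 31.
10

Using Extended Euclidean Algorithm:
gcd(28, 31) = 1
Bezout coefficients: 28 × 10 + 31 × -9 = 1
So 28 × 10 ≡ 1 (mod 31)
The inverse is 10 mod 31 = 10
Verification: 28 × 10 = 280 = 9 × 31 + 1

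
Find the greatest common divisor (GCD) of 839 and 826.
1

Using the Euclidean algorithm:
839 = 1 × 826 + 13
826 = 63 × 13 + 7
13 = 1 × 7 + 6
7 = 1 × 6 + 1
6 = 6 × 1 + 0

GCD(839, 826) = 1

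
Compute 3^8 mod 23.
8 = 8 (binary 1000). Repeated squaring mod 23: 3^1 ≡ 3; 3^2 ≡ 3² = 9 ≡ 9; 3^4 ≡ 9² = 81 ≡ 12; 3^8 ≡ 12² = 144 ≡ 6. So 3^8 ≡ 6 (mod 23).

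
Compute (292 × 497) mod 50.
24

(292 × 497) = 145124
145124 mod 50 = 24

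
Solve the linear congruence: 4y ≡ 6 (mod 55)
29

Since gcd(4, 55) = 1 divides 6, a solution exists.
Multiply both sides by the inverse of 4 mod 55:
  4^(-1) mod 55 = 14
  x ≡ 14 × 6 ≡ 84 ≡ 29 (mod 55)
Verification: 4 × 29 = 116 = 2 × 55 + 6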